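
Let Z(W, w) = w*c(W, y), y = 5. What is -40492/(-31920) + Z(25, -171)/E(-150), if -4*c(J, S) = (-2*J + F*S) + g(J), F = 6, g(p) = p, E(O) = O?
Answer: -2497/15960 ≈ -0.15645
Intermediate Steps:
c(J, S) = -3*S/2 + J/4 (c(J, S) = -((-2*J + 6*S) + J)/4 = -(-J + 6*S)/4 = -3*S/2 + J/4)
Z(W, w) = w*(-15/2 + W/4) (Z(W, w) = w*(-3/2*5 + W/4) = w*(-15/2 + W/4))
-40492/(-31920) + Z(25, -171)/E(-150) = -40492/(-31920) + ((¼)*(-171)*(-30 + 25))/(-150) = -40492*(-1/31920) + ((¼)*(-171)*(-5))*(-1/150) = 10123/7980 + (855/4)*(-1/150) = 10123/7980 - 57/40 = -2497/15960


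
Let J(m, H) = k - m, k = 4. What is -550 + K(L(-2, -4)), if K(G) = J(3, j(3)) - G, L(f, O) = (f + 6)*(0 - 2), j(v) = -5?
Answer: -541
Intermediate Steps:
L(f, O) = -12 - 2*f (L(f, O) = (6 + f)*(-2) = -12 - 2*f)
J(m, H) = 4 - m
K(G) = 1 - G (K(G) = (4 - 1*3) - G = (4 - 3) - G = 1 - G)
-550 + K(L(-2, -4)) = -550 + (1 - (-12 - 2*(-2))) = -550 + (1 - (-12 + 4)) = -550 + (1 - 1*(-8)) = -550 + (1 + 8) = -550 + 9 = -541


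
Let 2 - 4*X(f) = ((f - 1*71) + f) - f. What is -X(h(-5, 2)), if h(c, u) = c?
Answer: -39/2 ≈ -19.500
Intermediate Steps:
X(f) = 73/4 - f/4 (X(f) = 1/2 - (((f - 1*71) + f) - f)/4 = 1/2 - (((f - 71) + f) - f)/4 = 1/2 - (((-71 + f) + f) - f)/4 = 1/2 - ((-71 + 2*f) - f)/4 = 1/2 - (-71 + f)/4 = 1/2 + (71/4 - f/4) = 73/4 - f/4)
-X(h(-5, 2)) = -(73/4 - 1/4*(-5)) = -(73/4 + 5/4) = -1*39/2 = -39/2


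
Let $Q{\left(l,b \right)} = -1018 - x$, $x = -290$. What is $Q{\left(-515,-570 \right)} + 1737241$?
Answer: $1736513$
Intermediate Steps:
$Q{\left(l,b \right)} = -728$ ($Q{\left(l,b \right)} = -1018 - -290 = -1018 + 290 = -728$)
$Q{\left(-515,-570 \right)} + 1737241 = -728 + 1737241 = 1736513$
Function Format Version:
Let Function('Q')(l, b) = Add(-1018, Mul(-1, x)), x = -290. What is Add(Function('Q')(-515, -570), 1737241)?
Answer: 1736513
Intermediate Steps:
Function('Q')(l, b) = -728 (Function('Q')(l, b) = Add(-1018, Mul(-1, -290)) = Add(-1018, 290) = -728)
Add(Function('Q')(-515, -570), 1737241) = Add(-728, 1737241) = 1736513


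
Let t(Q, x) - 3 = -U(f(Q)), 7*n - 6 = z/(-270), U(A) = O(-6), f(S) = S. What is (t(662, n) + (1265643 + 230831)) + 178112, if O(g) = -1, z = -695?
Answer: 1674590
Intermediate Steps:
U(A) = -1
n = 463/378 (n = 6/7 + (-695/(-270))/7 = 6/7 + (-695*(-1/270))/7 = 6/7 + (⅐)*(139/54) = 6/7 + 139/378 = 463/378 ≈ 1.2249)
t(Q, x) = 4 (t(Q, x) = 3 - 1*(-1) = 3 + 1 = 4)
(t(662, n) + (1265643 + 230831)) + 178112 = (4 + (1265643 + 230831)) + 178112 = (4 + 1496474) + 178112 = 1496478 + 178112 = 1674590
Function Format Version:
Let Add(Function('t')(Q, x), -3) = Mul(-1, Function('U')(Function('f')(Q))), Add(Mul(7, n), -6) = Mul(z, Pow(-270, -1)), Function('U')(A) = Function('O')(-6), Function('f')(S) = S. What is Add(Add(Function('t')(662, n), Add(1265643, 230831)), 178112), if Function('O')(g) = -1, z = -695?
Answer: 1674590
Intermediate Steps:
Function('U')(A) = -1
n = Rational(463, 378) (n = Add(Rational(6, 7), Mul(Rational(1, 7), Mul(-695, Pow(-270, -1)))) = Add(Rational(6, 7), Mul(Rational(1, 7), Mul(-695, Rational(-1, 270)))) = Add(Rational(6, 7), Mul(Rational(1, 7), Rational(139, 54))) = Add(Rational(6, 7), Rational(139, 378)) = Rational(463, 378) ≈ 1.2249)
Function('t')(Q, x) = 4 (Function('t')(Q, x) = Add(3, Mul(-1, -1)) = Add(3, 1) = 4)
Add(Add(Function('t')(662, n), Add(1265643, 230831)), 178112) = Add(Add(4, Add(1265643, 230831)), 178112) = Add(Add(4, 1496474), 178112) = Add(1496478, 178112) = 1674590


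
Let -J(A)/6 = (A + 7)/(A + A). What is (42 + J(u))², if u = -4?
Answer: 31329/16 ≈ 1958.1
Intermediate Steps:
J(A) = -3*(7 + A)/A (J(A) = -6*(A + 7)/(A + A) = -6*(7 + A)/(2*A) = -6*(7 + A)*1/(2*A) = -3*(7 + A)/A)
(42 + J(u))² = (42 + (-3 - 21/(-4)))² = (42 + (-3 - 21*(-¼)))² = (42 + (-3 + 21/4))² = (42 + 9/4)² = (177/4)² = 31329/16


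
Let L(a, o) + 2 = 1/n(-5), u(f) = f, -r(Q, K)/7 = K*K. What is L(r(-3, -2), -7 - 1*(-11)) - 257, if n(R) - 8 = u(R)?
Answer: -776/3 ≈ -258.67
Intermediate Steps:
r(Q, K) = -7*K² (r(Q, K) = -7*K*K = -7*K²)
n(R) = 8 + R
L(a, o) = -5/3 (L(a, o) = -2 + 1/(8 - 5) = -2 + 1/3 = -2 + ⅓ = -5/3)
L(r(-3, -2), -7 - 1*(-11)) - 257 = -5/3 - 257 = -776/3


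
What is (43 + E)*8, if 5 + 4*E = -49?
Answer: 236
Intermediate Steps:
E = -27/2 (E = -5/4 + (¼)*(-49) = -5/4 - 49/4 = -27/2 ≈ -13.500)
(43 + E)*8 = (43 - 27/2)*8 = (59/2)*8 = 236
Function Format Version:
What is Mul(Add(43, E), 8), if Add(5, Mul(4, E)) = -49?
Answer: 236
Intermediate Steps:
E = Rational(-27, 2) (E = Add(Rational(-5, 4), Mul(Rational(1, 4), -49)) = Add(Rational(-5, 4), Rational(-49, 4)) = Rational(-27, 2) ≈ -13.500)
Mul(Add(43, E), 8) = Mul(Add(43, Rational(-27, 2)), 8) = Mul(Rational(59, 2), 8) = 236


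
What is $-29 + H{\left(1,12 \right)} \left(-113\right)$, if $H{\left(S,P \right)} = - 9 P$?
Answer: $12175$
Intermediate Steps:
$-29 + H{\left(1,12 \right)} \left(-113\right) = -29 + \left(-9\right) 12 \left(-113\right) = -29 - -12204 = -29 + 12204 = 12175$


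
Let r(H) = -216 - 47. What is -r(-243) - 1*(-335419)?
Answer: 335682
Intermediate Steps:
r(H) = -263
-r(-243) - 1*(-335419) = -1*(-263) - 1*(-335419) = 263 + 335419 = 335682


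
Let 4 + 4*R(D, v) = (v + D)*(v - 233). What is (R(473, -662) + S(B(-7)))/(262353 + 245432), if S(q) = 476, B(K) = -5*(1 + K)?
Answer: 34211/406228 ≈ 0.084216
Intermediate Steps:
B(K) = -5 - 5*K
R(D, v) = -1 + (-233 + v)*(D + v)/4 (R(D, v) = -1 + ((v + D)*(v - 233))/4 = -1 + ((D + v)*(-233 + v))/4 = -1 + ((-233 + v)*(D + v))/4 = -1 + (-233 + v)*(D + v)/4)
(R(473, -662) + S(B(-7)))/(262353 + 245432) = ((-1 - 233/4*473 - 233/4*(-662) + (¼)*(-662)² + (¼)*473*(-662)) + 476)/(262353 + 245432) = ((-1 - 110209/4 + 77123/2 + (¼)*438244 - 156563/2) + 476)/507785 = ((-1 - 110209/4 + 77123/2 + 109561 - 156563/2) + 476)*(1/507785) = (169151/4 + 476)*(1/507785) = (171055/4)*(1/507785) = 34211/406228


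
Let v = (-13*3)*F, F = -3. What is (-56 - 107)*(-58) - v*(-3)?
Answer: 9805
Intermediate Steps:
v = 117 (v = -13*3*(-3) = -39*(-3) = 117)
(-56 - 107)*(-58) - v*(-3) = (-56 - 107)*(-58) - 117*(-3) = -163*(-58) - 1*(-351) = 9454 + 351 = 9805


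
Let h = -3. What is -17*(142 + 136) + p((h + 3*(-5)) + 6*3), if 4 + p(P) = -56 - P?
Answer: -4786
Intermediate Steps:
p(P) = -60 - P (p(P) = -4 + (-56 - P) = -60 - P)
-17*(142 + 136) + p((h + 3*(-5)) + 6*3) = -17*(142 + 136) + (-60 - ((-3 + 3*(-5)) + 6*3)) = -17*278 + (-60 - ((-3 - 15) + 18)) = -4726 + (-60 - (-18 + 18)) = -4726 + (-60 - 1*0) = -4726 + (-60 + 0) = -4726 - 60 = -4786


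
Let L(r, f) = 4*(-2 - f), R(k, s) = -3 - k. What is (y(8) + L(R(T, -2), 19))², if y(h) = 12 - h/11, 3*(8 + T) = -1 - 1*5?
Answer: 640000/121 ≈ 5289.3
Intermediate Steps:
T = -10 (T = -8 + (-1 - 1*5)/3 = -8 + (-1 - 5)/3 = -8 + (⅓)*(-6) = -8 - 2 = -10)
L(r, f) = -8 - 4*f
y(h) = 12 - h/11
(y(8) + L(R(T, -2), 19))² = ((12 - 1/11*8) + (-8 - 4*19))² = ((12 - 8/11) + (-8 - 76))² = (124/11 - 84)² = (-800/11)² = 640000/121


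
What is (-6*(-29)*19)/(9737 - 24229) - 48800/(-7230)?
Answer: 34165361/5238858 ≈ 6.5215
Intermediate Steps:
(-6*(-29)*19)/(9737 - 24229) - 48800/(-7230) = (174*19)/(-14492) - 48800*(-1/7230) = 3306*(-1/14492) + 4880/723 = -1653/7246 + 4880/723 = 34165361/5238858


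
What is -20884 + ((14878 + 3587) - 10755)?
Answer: -13174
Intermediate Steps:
-20884 + ((14878 + 3587) - 10755) = -20884 + (18465 - 10755) = -20884 + 7710 = -13174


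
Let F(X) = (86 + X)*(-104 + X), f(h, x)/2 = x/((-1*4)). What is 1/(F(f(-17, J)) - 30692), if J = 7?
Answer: -4/158243 ≈ -2.5278e-5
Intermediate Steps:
f(h, x) = -x/2 (f(h, x) = 2*(x/((-1*4))) = 2*(x/(-4)) = 2*(x*(-¼)) = 2*(-x/4) = -x/2)
F(X) = (-104 + X)*(86 + X)
1/(F(f(-17, J)) - 30692) = 1/((-8944 + (-½*7)² - (-9)*7) - 30692) = 1/((-8944 + (-7/2)² - 18*(-7/2)) - 30692) = 1/((-8944 + 49/4 + 63) - 30692) = 1/(-35475/4 - 30692) = 1/(-158243/4) = -4/158243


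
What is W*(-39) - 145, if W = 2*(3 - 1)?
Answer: -301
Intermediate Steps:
W = 4 (W = 2*2 = 4)
W*(-39) - 145 = 4*(-39) - 145 = -156 - 145 = -301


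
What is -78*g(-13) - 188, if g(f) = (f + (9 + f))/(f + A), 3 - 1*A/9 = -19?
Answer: -33454/185 ≈ -180.83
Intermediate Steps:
A = 198 (A = 27 - 9*(-19) = 27 + 171 = 198)
g(f) = (9 + 2*f)/(198 + f) (g(f) = (f + (9 + f))/(f + 198) = (9 + 2*f)/(198 + f))
-78*g(-13) - 188 = -78*(9 + 2*(-13))/(198 - 13) - 188 = -78*(9 - 26)/185 - 188 = -78*(-17)/185 - 188 = -78*(-17/185) - 188 = 1326/185 - 188 = -33454/185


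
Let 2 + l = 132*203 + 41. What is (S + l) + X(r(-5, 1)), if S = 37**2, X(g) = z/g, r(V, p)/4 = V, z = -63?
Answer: 564143/20 ≈ 28207.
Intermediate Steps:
r(V, p) = 4*V
X(g) = -63/g
S = 1369
l = 26835 (l = -2 + (132*203 + 41) = -2 + (26796 + 41) = -2 + 26837 = 26835)
(S + l) + X(r(-5, 1)) = (1369 + 26835) - 63/(4*(-5)) = 28204 - 63/(-20) = 28204 - 63*(-1/20) = 28204 + 63/20 = 564143/20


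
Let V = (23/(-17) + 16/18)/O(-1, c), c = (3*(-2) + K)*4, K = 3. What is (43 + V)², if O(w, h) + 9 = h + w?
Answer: 20969646481/11329956 ≈ 1850.8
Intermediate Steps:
c = -12 (c = (3*(-2) + 3)*4 = (-6 + 3)*4 = -3*4 = -12)
O(w, h) = -9 + h + w (O(w, h) = -9 + (h + w) = -9 + h + w)
V = 71/3366 (V = (23/(-17) + 16/18)/(-9 - 12 - 1) = (23*(-1/17) + 16*(1/18))/(-22) = (-23/17 + 8/9)*(-1/22) = -71/153*(-1/22) = 71/3366 ≈ 0.021093)
(43 + V)² = (43 + 71/3366)² = (144809/3366)² = 20969646481/11329956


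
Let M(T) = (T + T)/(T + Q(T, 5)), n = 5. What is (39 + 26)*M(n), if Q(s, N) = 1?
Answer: 325/3 ≈ 108.33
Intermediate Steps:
M(T) = 2*T/(1 + T) (M(T) = (T + T)/(T + 1) = (2*T)/(1 + T) = 2*T/(1 + T))
(39 + 26)*M(n) = (39 + 26)*(2*5/(1 + 5)) = 65*(2*5/6) = 65*(2*5*(⅙)) = 65*(5/3) = 325/3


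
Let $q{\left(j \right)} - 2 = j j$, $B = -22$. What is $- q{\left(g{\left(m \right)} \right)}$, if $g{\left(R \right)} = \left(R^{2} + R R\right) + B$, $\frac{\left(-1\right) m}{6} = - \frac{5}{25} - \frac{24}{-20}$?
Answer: $-2502$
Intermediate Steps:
$m = -6$ ($m = - 6 \left(- \frac{5}{25} - \frac{24}{-20}\right) = - 6 \left(\left(-5\right) \frac{1}{25} - - \frac{6}{5}\right) = - 6 \left(- \frac{1}{5} + \frac{6}{5}\right) = \left(-6\right) 1 = -6$)
$g{\left(R \right)} = -22 + 2 R^{2}$ ($g{\left(R \right)} = \left(R^{2} + R R\right) - 22 = \left(R^{2} + R^{2}\right) - 22 = 2 R^{2} - 22 = -22 + 2 R^{2}$)
$q{\left(j \right)} = 2 + j^{2}$ ($q{\left(j \right)} = 2 + j j = 2 + j^{2}$)
$- q{\left(g{\left(m \right)} \right)} = - (2 + \left(-22 + 2 \left(-6\right)^{2}\right)^{2}) = - (2 + \left(-22 + 2 \cdot 36\right)^{2}) = - (2 + \left(-22 + 72\right)^{2}) = - (2 + 50^{2}) = - (2 + 2500) = \left(-1\right) 2502 = -2502$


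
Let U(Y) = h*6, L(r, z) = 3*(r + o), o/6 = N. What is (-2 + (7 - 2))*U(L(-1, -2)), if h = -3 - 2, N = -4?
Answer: -90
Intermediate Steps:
o = -24 (o = 6*(-4) = -24)
h = -5
L(r, z) = -72 + 3*r (L(r, z) = 3*(r - 24) = 3*(-24 + r) = -72 + 3*r)
U(Y) = -30 (U(Y) = -5*6 = -30)
(-2 + (7 - 2))*U(L(-1, -2)) = (-2 + (7 - 2))*(-30) = (-2 + 5)*(-30) = 3*(-30) = -90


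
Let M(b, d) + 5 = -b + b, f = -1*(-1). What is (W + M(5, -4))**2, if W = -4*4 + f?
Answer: 400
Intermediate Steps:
f = 1
M(b, d) = -5 (M(b, d) = -5 + (-b + b) = -5 + 0 = -5)
W = -15 (W = -4*4 + 1 = -16 + 1 = -15)
(W + M(5, -4))**2 = (-15 - 5)**2 = (-20)**2 = 400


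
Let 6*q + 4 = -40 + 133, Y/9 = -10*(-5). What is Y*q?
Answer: 6675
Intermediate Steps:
Y = 450 (Y = 9*(-10*(-5)) = 9*50 = 450)
q = 89/6 (q = -⅔ + (-40 + 133)/6 = -⅔ + (⅙)*93 = -⅔ + 31/2 = 89/6 ≈ 14.833)
Y*q = 450*(89/6) = 6675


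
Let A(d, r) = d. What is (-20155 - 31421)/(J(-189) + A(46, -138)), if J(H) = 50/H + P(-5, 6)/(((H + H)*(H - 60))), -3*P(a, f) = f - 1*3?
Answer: -4854436272/4304711 ≈ -1127.7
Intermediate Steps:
P(a, f) = 1 - f/3 (P(a, f) = -(f - 1*3)/3 = -(f - 3)/3 = -(-3 + f)/3 = 1 - f/3)
J(H) = 50/H - 1/(2*H*(-60 + H)) (J(H) = 50/H + (1 - ⅓*6)/(((H + H)*(H - 60))) = 50/H + (1 - 2)/(((2*H)*(-60 + H))) = 50/H - 1/(2*H*(-60 + H)))
(-20155 - 31421)/(J(-189) + A(46, -138)) = (-20155 - 31421)/((½)*(-6001 + 100*(-189))/(-189*(-60 - 189)) + 46) = -51576/((½)*(-1/189)*(-6001 - 18900)/(-249) + 46) = -51576/((½)*(-1/189)*(-1/249)*(-24901) + 46) = -51576/(-24901/94122 + 46) = -51576/4304711/94122 = -51576*94122/4304711 = -4854436272/4304711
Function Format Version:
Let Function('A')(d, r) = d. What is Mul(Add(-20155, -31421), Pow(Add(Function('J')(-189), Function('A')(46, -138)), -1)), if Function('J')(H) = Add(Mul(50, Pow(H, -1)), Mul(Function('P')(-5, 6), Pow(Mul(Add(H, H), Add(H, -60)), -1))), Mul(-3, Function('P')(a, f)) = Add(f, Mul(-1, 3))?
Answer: Rational(-4854436272, 4304711) ≈ -1127.7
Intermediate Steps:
Function('P')(a, f) = Add(1, Mul(Rational(-1, 3), f)) (Function('P')(a, f) = Mul(Rational(-1, 3), Add(f, Mul(-1, 3))) = Mul(Rational(-1, 3), Add(f, -3)) = Mul(Rational(-1, 3), Add(-3, f)) = Add(1, Mul(Rational(-1, 3), f)))
Function('J')(H) = Add(Mul(50, Pow(H, -1)), Mul(Rational(-1, 2), Pow(H, -1), Pow(Add(-60, H), -1))) (Function('J')(H) = Add(Mul(50, Pow(H, -1)), Mul(Add(1, Mul(Rational(-1, 3), 6)), Pow(Mul(Add(H, H), Add(H, -60)), -1))) = Add(Mul(50, Pow(H, -1)), Mul(Add(1, -2), Pow(Mul(Mul(2, H), Add(-60, H)), -1))) = Add(Mul(50, Pow(H, -1)), Mul(-1, Pow(Mul(2, H, Add(-60, H)), -1))) = Add(Mul(50, Pow(H, -1)), Mul(-1, Mul(Rational(1, 2), Pow(H, -1), Pow(Add(-60, H), -1)))) = Add(Mul(50, Pow(H, -1)), Mul(Rational(-1, 2), Pow(H, -1), Pow(Add(-60, H), -1))))
Mul(Add(-20155, -31421), Pow(Add(Function('J')(-189), Function('A')(46, -138)), -1)) = Mul(Add(-20155, -31421), Pow(Add(Mul(Rational(1, 2), Pow(-189, -1), Pow(Add(-60, -189), -1), Add(-6001, Mul(100, -189))), 46), -1)) = Mul(-51576, Pow(Add(Mul(Rational(1, 2), Rational(-1, 189), Pow(-249, -1), Add(-6001, -18900)), 46), -1)) = Mul(-51576, Pow(Add(Mul(Rational(1, 2), Rational(-1, 189), Rational(-1, 249), -24901), 46), -1)) = Mul(-51576, Pow(Add(Rational(-24901, 94122), 46), -1)) = Mul(-51576, Pow(Rational(4304711, 94122), -1)) = Mul(-51576, Rational(94122, 4304711)) = Rational(-4854436272, 4304711)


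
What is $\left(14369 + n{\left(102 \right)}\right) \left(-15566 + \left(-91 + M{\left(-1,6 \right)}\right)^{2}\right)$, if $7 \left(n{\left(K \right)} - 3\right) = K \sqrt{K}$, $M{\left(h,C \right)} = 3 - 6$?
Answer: $-96723560 - \frac{686460 \sqrt{102}}{7} \approx -9.7714 \cdot 10^{7}$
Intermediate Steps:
$M{\left(h,C \right)} = -3$ ($M{\left(h,C \right)} = 3 - 6 = -3$)
$n{\left(K \right)} = 3 + \frac{K^{\frac{3}{2}}}{7}$ ($n{\left(K \right)} = 3 + \frac{K \sqrt{K}}{7} = 3 + \frac{K^{\frac{3}{2}}}{7}$)
$\left(14369 + n{\left(102 \right)}\right) \left(-15566 + \left(-91 + M{\left(-1,6 \right)}\right)^{2}\right) = \left(14369 + \left(3 + \frac{102^{\frac{3}{2}}}{7}\right)\right) \left(-15566 + \left(-91 - 3\right)^{2}\right) = \left(14369 + \left(3 + \frac{102 \sqrt{102}}{7}\right)\right) \left(-15566 + \left(-94\right)^{2}\right) = \left(14369 + \left(3 + \frac{102 \sqrt{102}}{7}\right)\right) \left(-15566 + 8836\right) = \left(14372 + \frac{102 \sqrt{102}}{7}\right) \left(-6730\right) = -96723560 - \frac{686460 \sqrt{102}}{7}$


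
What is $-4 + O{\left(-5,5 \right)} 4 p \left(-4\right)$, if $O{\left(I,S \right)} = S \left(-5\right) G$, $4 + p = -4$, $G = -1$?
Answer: $3196$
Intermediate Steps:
$p = -8$ ($p = -4 - 4 = -8$)
$O{\left(I,S \right)} = 5 S$ ($O{\left(I,S \right)} = S \left(-5\right) \left(-1\right) = - 5 S \left(-1\right) = 5 S$)
$-4 + O{\left(-5,5 \right)} 4 p \left(-4\right) = -4 + 5 \cdot 5 \cdot 4 \left(-8\right) \left(-4\right) = -4 + 25 \left(\left(-32\right) \left(-4\right)\right) = -4 + 25 \cdot 128 = -4 + 3200 = 3196$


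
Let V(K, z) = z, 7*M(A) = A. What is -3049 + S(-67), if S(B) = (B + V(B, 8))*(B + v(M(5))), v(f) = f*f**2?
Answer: 302697/343 ≈ 882.50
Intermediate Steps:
M(A) = A/7
v(f) = f**3
S(B) = (8 + B)*(125/343 + B) (S(B) = (B + 8)*(B + ((1/7)*5)**3) = (8 + B)*(B + (5/7)**3) = (8 + B)*(B + 125/343) = (8 + B)*(125/343 + B))
-3049 + S(-67) = -3049 + (1000/343 + (-67)**2 + (2869/343)*(-67)) = -3049 + (1000/343 + 4489 - 192223/343) = -3049 + 1348504/343 = 302697/343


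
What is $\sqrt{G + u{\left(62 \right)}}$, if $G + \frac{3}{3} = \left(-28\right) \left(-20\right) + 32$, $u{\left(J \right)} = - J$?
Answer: $23$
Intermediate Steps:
$G = 591$ ($G = -1 + \left(\left(-28\right) \left(-20\right) + 32\right) = -1 + \left(560 + 32\right) = -1 + 592 = 591$)
$\sqrt{G + u{\left(62 \right)}} = \sqrt{591 - 62} = \sqrt{529} = 23$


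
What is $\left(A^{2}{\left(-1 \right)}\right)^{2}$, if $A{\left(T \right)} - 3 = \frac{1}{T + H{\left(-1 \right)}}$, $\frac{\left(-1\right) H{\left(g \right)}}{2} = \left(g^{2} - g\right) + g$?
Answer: $\frac{4096}{81} \approx 50.568$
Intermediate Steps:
$H{\left(g \right)} = - 2 g^{2}$ ($H{\left(g \right)} = - 2 \left(\left(g^{2} - g\right) + g\right) = - 2 g^{2}$)
$A{\left(T \right)} = 3 + \frac{1}{-2 + T}$ ($A{\left(T \right)} = 3 + \frac{1}{T - 2 \left(-1\right)^{2}} = 3 + \frac{1}{T - 2} = 3 + \frac{1}{-2 + T}$)
$\left(A^{2}{\left(-1 \right)}\right)^{2} = \left(\left(\frac{-5 + 3 \left(-1\right)}{-2 - 1}\right)^{2}\right)^{2} = \left(\left(\frac{-5 - 3}{-3}\right)^{2}\right)^{2} = \left(\left(\left(- \frac{1}{3}\right) \left(-8\right)\right)^{2}\right)^{2} = \left(\left(\frac{8}{3}\right)^{2}\right)^{2} = \left(\frac{64}{9}\right)^{2} = \frac{4096}{81}$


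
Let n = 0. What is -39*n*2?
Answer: 0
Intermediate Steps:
-39*n*2 = -39*0*2 = 0*2 = 0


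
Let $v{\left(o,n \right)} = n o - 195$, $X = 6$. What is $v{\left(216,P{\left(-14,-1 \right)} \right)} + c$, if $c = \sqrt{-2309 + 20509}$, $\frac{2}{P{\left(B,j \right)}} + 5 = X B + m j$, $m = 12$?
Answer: $- \frac{20127}{101} + 10 \sqrt{182} \approx -64.37$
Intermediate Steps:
$P{\left(B,j \right)} = \frac{2}{-5 + 6 B + 12 j}$ ($P{\left(B,j \right)} = \frac{2}{-5 + \left(6 B + 12 j\right)} = \frac{2}{-5 + 6 B + 12 j}$)
$v{\left(o,n \right)} = -195 + n o$
$c = 10 \sqrt{182}$ ($c = \sqrt{18200} = 10 \sqrt{182} \approx 134.91$)
$v{\left(216,P{\left(-14,-1 \right)} \right)} + c = \left(-195 + \frac{2}{-5 + 6 \left(-14\right) + 12 \left(-1\right)} 216\right) + 10 \sqrt{182} = \left(-195 + \frac{2}{-5 - 84 - 12} \cdot 216\right) + 10 \sqrt{182} = \left(-195 + \frac{2}{-101} \cdot 216\right) + 10 \sqrt{182} = \left(-195 + 2 \left(- \frac{1}{101}\right) 216\right) + 10 \sqrt{182} = \left(-195 - \frac{432}{101}\right) + 10 \sqrt{182} = - \frac{20127}{101} + 10 \sqrt{182}$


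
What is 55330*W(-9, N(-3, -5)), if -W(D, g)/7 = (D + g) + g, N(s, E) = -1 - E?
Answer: 387310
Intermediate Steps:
W(D, g) = -14*g - 7*D (W(D, g) = -7*((D + g) + g) = -7*(D + 2*g) = -14*g - 7*D)
55330*W(-9, N(-3, -5)) = 55330*(-14*(-1 - 1*(-5)) - 7*(-9)) = 55330*(-14*(-1 + 5) + 63) = 55330*(-14*4 + 63) = 55330*(-56 + 63) = 55330*7 = 387310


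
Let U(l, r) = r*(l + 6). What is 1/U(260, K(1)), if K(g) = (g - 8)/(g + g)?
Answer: -1/931 ≈ -0.0010741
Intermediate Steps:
K(g) = (-8 + g)/(2*g) (K(g) = (-8 + g)/((2*g)) = (-8 + g)*(1/(2*g)) = (-8 + g)/(2*g))
U(l, r) = r*(6 + l)
1/U(260, K(1)) = 1/(((½)*(-8 + 1)/1)*(6 + 260)) = 1/(((½)*1*(-7))*266) = 1/(-7/2*266) = 1/(-931) = -1/931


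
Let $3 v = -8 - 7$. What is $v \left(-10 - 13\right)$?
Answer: $115$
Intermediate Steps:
$v = -5$ ($v = \frac{-8 - 7}{3} = \frac{1}{3} \left(-15\right) = -5$)
$v \left(-10 - 13\right) = - 5 \left(-10 - 13\right) = \left(-5\right) \left(-23\right) = 115$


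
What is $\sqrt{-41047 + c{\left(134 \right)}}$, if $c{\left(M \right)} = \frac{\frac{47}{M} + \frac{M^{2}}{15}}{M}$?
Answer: $\frac{i \sqrt{165797882565}}{2010} \approx 202.58 i$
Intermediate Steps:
$c{\left(M \right)} = \frac{\frac{47}{M} + \frac{M^{2}}{15}}{M}$ ($c{\left(M \right)} = \frac{\frac{47}{M} + M^{2} \cdot \frac{1}{15}}{M} = \frac{\frac{47}{M} + \frac{M^{2}}{15}}{M}$)
$\sqrt{-41047 + c{\left(134 \right)}} = \sqrt{-41047 + \left(\frac{47}{17956} + \frac{1}{15} \cdot 134\right)} = \sqrt{-41047 + \left(47 \cdot \frac{1}{17956} + \frac{134}{15}\right)} = \sqrt{-41047 + \left(\frac{47}{17956} + \frac{134}{15}\right)} = \sqrt{-41047 + \frac{2406809}{269340}} = \sqrt{- \frac{11053192171}{269340}} = \frac{i \sqrt{165797882565}}{2010}$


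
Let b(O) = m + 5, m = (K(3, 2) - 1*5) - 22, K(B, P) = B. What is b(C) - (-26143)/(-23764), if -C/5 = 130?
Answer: -36743/1828 ≈ -20.100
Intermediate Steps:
C = -650 (C = -5*130 = -650)
m = -24 (m = (3 - 1*5) - 22 = (3 - 5) - 22 = -2 - 22 = -24)
b(O) = -19 (b(O) = -24 + 5 = -19)
b(C) - (-26143)/(-23764) = -19 - (-26143)/(-23764) = -19 - (-26143)*(-1)/23764 = -19 - 1*2011/1828 = -19 - 2011/1828 = -36743/1828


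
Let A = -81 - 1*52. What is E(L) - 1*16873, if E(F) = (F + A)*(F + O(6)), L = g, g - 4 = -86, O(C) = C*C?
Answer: -6983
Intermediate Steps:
O(C) = C²
g = -82 (g = 4 - 86 = -82)
L = -82
A = -133 (A = -81 - 52 = -133)
E(F) = (-133 + F)*(36 + F) (E(F) = (F - 133)*(F + 6²) = (-133 + F)*(F + 36) = (-133 + F)*(36 + F))
E(L) - 1*16873 = (-4788 + (-82)² - 97*(-82)) - 1*16873 = (-4788 + 6724 + 7954) - 16873 = 9890 - 16873 = -6983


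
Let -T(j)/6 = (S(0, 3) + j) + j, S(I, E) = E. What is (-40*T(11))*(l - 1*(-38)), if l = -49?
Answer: -66000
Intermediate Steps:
T(j) = -18 - 12*j (T(j) = -6*((3 + j) + j) = -6*(3 + 2*j) = -18 - 12*j)
(-40*T(11))*(l - 1*(-38)) = (-40*(-18 - 12*11))*(-49 - 1*(-38)) = (-40*(-18 - 132))*(-49 + 38) = -40*(-150)*(-11) = 6000*(-11) = -66000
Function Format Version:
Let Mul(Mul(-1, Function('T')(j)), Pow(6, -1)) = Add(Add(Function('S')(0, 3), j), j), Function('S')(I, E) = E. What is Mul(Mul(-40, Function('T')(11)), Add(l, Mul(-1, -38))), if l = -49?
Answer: -66000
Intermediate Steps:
Function('T')(j) = Add(-18, Mul(-12, j)) (Function('T')(j) = Mul(-6, Add(Add(3, j), j)) = Mul(-6, Add(3, Mul(2, j))) = Add(-18, Mul(-12, j)))
Mul(Mul(-40, Function('T')(11)), Add(l, Mul(-1, -38))) = Mul(Mul(-40, Add(-18, Mul(-12, 11))), Add(-49, Mul(-1, -38))) = Mul(Mul(-40, Add(-18, -132)), Add(-49, 38)) = Mul(Mul(-40, -150), -11) = Mul(6000, -11) = -66000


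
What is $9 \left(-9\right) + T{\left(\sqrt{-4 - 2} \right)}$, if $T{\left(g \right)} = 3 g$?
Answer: $-81 + 3 i \sqrt{6} \approx -81.0 + 7.3485 i$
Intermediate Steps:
$9 \left(-9\right) + T{\left(\sqrt{-4 - 2} \right)} = 9 \left(-9\right) + 3 \sqrt{-4 - 2} = -81 + 3 \sqrt{-6} = -81 + 3 i \sqrt{6}$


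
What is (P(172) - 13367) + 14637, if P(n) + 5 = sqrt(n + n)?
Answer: 1265 + 2*sqrt(86) ≈ 1283.5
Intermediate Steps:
P(n) = -5 + sqrt(2)*sqrt(n) (P(n) = -5 + sqrt(n + n) = -5 + sqrt(2*n) = -5 + sqrt(2)*sqrt(n))
(P(172) - 13367) + 14637 = ((-5 + sqrt(2)*sqrt(172)) - 13367) + 14637 = ((-5 + sqrt(2)*(2*sqrt(43))) - 13367) + 14637 = ((-5 + 2*sqrt(86)) - 13367) + 14637 = (-13372 + 2*sqrt(86)) + 14637 = 1265 + 2*sqrt(86)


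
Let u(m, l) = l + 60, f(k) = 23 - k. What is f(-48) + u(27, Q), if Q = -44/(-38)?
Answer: 2511/19 ≈ 132.16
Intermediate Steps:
Q = 22/19 (Q = -44*(-1/38) = 22/19 ≈ 1.1579)
u(m, l) = 60 + l
f(-48) + u(27, Q) = (23 - 1*(-48)) + (60 + 22/19) = (23 + 48) + 1162/19 = 71 + 1162/19 = 2511/19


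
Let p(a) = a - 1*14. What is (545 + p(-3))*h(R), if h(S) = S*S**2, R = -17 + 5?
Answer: -912384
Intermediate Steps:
p(a) = -14 + a (p(a) = a - 14 = -14 + a)
R = -12
h(S) = S**3
(545 + p(-3))*h(R) = (545 + (-14 - 3))*(-12)**3 = (545 - 17)*(-1728) = 528*(-1728) = -912384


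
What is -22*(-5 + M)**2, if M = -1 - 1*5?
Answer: -2662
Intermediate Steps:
M = -6 (M = -1 - 5 = -6)
-22*(-5 + M)**2 = -22*(-5 - 6)**2 = -22*(-11)**2 = -22*121 = -2662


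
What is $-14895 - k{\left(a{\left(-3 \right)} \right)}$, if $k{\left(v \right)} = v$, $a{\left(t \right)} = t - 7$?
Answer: $-14885$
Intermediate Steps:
$a{\left(t \right)} = -7 + t$ ($a{\left(t \right)} = t - 7 = -7 + t$)
$-14895 - k{\left(a{\left(-3 \right)} \right)} = -14895 - \left(-7 - 3\right) = -14895 - -10 = -14895 + 10 = -14885$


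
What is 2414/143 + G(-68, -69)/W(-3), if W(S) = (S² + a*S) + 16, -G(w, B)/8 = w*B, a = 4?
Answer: -410482/143 ≈ -2870.5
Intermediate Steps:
G(w, B) = -8*B*w (G(w, B) = -8*w*B = -8*B*w)
W(S) = 16 + S² + 4*S (W(S) = (S² + 4*S) + 16 = 16 + S² + 4*S)
2414/143 + G(-68, -69)/W(-3) = 2414/143 + (-8*(-69)*(-68))/(16 + (-3)² + 4*(-3)) = 2414*(1/143) - 37536/(16 + 9 - 12) = 2414/143 - 37536/13 = -410482/143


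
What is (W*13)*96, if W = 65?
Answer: 81120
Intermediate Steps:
(W*13)*96 = (65*13)*96 = 845*96 = 81120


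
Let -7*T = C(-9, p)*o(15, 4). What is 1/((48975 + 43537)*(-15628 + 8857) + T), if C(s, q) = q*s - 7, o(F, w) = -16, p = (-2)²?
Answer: -7/4384791952 ≈ -1.5964e-9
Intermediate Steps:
p = 4
C(s, q) = -7 + q*s
T = -688/7 (T = -(-7 + 4*(-9))*(-16)/7 = -(-7 - 36)*(-16)/7 = -(-43)*(-16)/7 = -⅐*688 = -688/7 ≈ -98.286)
1/((48975 + 43537)*(-15628 + 8857) + T) = 1/((48975 + 43537)*(-15628 + 8857) - 688/7) = 1/(92512*(-6771) - 688/7) = 1/(-626398752 - 688/7) = 1/(-4384791952/7) = -7/4384791952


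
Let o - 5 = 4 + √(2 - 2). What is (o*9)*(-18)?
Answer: -1458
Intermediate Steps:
o = 9 (o = 5 + (4 + √(2 - 2)) = 5 + (4 + √0) = 5 + (4 + 0) = 5 + 4 = 9)
(o*9)*(-18) = (9*9)*(-18) = 81*(-18) = -1458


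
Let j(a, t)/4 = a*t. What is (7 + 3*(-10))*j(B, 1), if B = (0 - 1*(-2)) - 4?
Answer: 184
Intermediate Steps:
B = -2 (B = (0 + 2) - 4 = 2 - 4 = -2)
j(a, t) = 4*a*t (j(a, t) = 4*(a*t) = 4*a*t)
(7 + 3*(-10))*j(B, 1) = (7 + 3*(-10))*(4*(-2)*1) = (7 - 30)*(-8) = -23*(-8) = 184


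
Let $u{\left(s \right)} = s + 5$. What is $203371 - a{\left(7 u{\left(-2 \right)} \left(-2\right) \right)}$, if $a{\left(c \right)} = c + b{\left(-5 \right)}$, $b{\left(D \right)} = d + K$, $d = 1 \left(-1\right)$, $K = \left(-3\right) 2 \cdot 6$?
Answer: $203450$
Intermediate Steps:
$K = -36$ ($K = \left(-6\right) 6 = -36$)
$d = -1$
$b{\left(D \right)} = -37$ ($b{\left(D \right)} = -1 - 36 = -37$)
$u{\left(s \right)} = 5 + s$
$a{\left(c \right)} = -37 + c$ ($a{\left(c \right)} = c - 37 = -37 + c$)
$203371 - a{\left(7 u{\left(-2 \right)} \left(-2\right) \right)} = 203371 - \left(-37 + 7 \left(5 - 2\right) \left(-2\right)\right) = 203371 - \left(-37 + 7 \cdot 3 \left(-2\right)\right) = 203371 - \left(-37 + 21 \left(-2\right)\right) = 203371 - \left(-37 - 42\right) = 203371 - -79 = 203371 + 79 = 203450$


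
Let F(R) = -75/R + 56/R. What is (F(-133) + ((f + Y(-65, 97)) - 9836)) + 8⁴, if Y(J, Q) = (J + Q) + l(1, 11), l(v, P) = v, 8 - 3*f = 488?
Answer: -41068/7 ≈ -5866.9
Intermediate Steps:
f = -160 (f = 8/3 - ⅓*488 = 8/3 - 488/3 = -160)
Y(J, Q) = 1 + J + Q (Y(J, Q) = (J + Q) + 1 = 1 + J + Q)
F(R) = -19/R
(F(-133) + ((f + Y(-65, 97)) - 9836)) + 8⁴ = (-19/(-133) + ((-160 + (1 - 65 + 97)) - 9836)) + 8⁴ = (-19*(-1/133) + ((-160 + 33) - 9836)) + 4096 = (⅐ + (-127 - 9836)) + 4096 = (⅐ - 9963) + 4096 = -69740/7 + 4096 = -41068/7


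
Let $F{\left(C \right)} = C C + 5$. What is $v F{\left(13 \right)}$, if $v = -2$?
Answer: $-348$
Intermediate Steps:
$F{\left(C \right)} = 5 + C^{2}$ ($F{\left(C \right)} = C^{2} + 5 = 5 + C^{2}$)
$v F{\left(13 \right)} = - 2 \left(5 + 13^{2}\right) = - 2 \left(5 + 169\right) = \left(-2\right) 174 = -348$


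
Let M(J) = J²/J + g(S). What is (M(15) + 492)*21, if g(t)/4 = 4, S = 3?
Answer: 10983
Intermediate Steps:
g(t) = 16 (g(t) = 4*4 = 16)
M(J) = 16 + J (M(J) = J²/J + 16 = J + 16 = 16 + J)
(M(15) + 492)*21 = ((16 + 15) + 492)*21 = (31 + 492)*21 = 523*21 = 10983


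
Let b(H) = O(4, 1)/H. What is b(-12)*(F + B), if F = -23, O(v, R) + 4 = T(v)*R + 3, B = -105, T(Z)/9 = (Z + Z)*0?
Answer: -32/3 ≈ -10.667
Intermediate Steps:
T(Z) = 0 (T(Z) = 9*((Z + Z)*0) = 9*((2*Z)*0) = 9*0 = 0)
O(v, R) = -1 (O(v, R) = -4 + (0*R + 3) = -4 + (0 + 3) = -4 + 3 = -1)
b(H) = -1/H
b(-12)*(F + B) = (-1/(-12))*(-23 - 105) = -1*(-1/12)*(-128) = (1/12)*(-128) = -32/3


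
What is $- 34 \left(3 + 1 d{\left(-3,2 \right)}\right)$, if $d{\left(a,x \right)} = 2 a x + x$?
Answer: $238$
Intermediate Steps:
$d{\left(a,x \right)} = x + 2 a x$ ($d{\left(a,x \right)} = 2 a x + x = x + 2 a x$)
$- 34 \left(3 + 1 d{\left(-3,2 \right)}\right) = - 34 \left(3 + 1 \cdot 2 \left(1 + 2 \left(-3\right)\right)\right) = - 34 \left(3 + 1 \cdot 2 \left(1 - 6\right)\right) = - 34 \left(3 + 1 \cdot 2 \left(-5\right)\right) = - 34 \left(3 + 1 \left(-10\right)\right) = - 34 \left(3 - 10\right) = \left(-34\right) \left(-7\right) = 238$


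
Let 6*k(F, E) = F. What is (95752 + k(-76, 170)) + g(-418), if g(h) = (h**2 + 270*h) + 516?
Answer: 474358/3 ≈ 1.5812e+5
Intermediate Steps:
k(F, E) = F/6
g(h) = 516 + h**2 + 270*h
(95752 + k(-76, 170)) + g(-418) = (95752 + (1/6)*(-76)) + (516 + (-418)**2 + 270*(-418)) = (95752 - 38/3) + (516 + 174724 - 112860) = 287218/3 + 62380 = 474358/3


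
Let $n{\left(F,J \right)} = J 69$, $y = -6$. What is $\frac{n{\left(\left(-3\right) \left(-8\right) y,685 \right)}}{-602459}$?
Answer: $- \frac{47265}{602459} \approx -0.078453$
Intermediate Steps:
$n{\left(F,J \right)} = 69 J$
$\frac{n{\left(\left(-3\right) \left(-8\right) y,685 \right)}}{-602459} = \frac{69 \cdot 685}{-602459} = 47265 \left(- \frac{1}{602459}\right) = - \frac{47265}{602459}$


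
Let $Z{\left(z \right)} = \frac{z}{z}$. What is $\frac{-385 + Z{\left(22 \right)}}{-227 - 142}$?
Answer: $\frac{128}{123} \approx 1.0406$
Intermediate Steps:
$Z{\left(z \right)} = 1$
$\frac{-385 + Z{\left(22 \right)}}{-227 - 142} = \frac{-385 + 1}{-227 - 142} = - \frac{384}{-227 - 142} = - \frac{384}{-369} = \left(-384\right) \left(- \frac{1}{369}\right) = \frac{128}{123}$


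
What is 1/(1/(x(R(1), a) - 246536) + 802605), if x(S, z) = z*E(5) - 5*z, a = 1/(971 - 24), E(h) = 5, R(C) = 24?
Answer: 246536/197871026279 ≈ 1.2459e-6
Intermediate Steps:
a = 1/947 ≈ 0.0010560
x(S, z) = 0 (x(S, z) = z*5 - 5*z = 5*z - 5*z = 0)
1/(1/(x(R(1), a) - 246536) + 802605) = 1/(1/(0 - 246536) + 802605) = 1/(1/(-246536) + 802605) = 1/(-1/246536 + 802605) = 1/(197871026279/246536) = 246536/197871026279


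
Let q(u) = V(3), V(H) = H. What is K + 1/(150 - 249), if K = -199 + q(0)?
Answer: -19405/99 ≈ -196.01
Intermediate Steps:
q(u) = 3
K = -196 (K = -199 + 3 = -196)
K + 1/(150 - 249) = -196 + 1/(150 - 249) = -196 + 1/(-99) = -196 - 1/99 = -19405/99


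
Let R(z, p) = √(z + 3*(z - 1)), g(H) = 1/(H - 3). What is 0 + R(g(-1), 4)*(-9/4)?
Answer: -9*I/2 ≈ -4.5*I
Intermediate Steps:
g(H) = 1/(-3 + H)
R(z, p) = √(-3 + 4*z) (R(z, p) = √(z + 3*(-1 + z)) = √(z + (-3 + 3*z)) = √(-3 + 4*z))
0 + R(g(-1), 4)*(-9/4) = 0 + √(-3 + 4/(-3 - 1))*(-9/4) = 0 + √(-3 + 4/(-4))*(-9*¼) = 0 + √(-3 + 4*(-¼))*(-9/4) = 0 + √(-3 - 1)*(-9/4) = 0 + √(-4)*(-9/4) = 0 + (2*I)*(-9/4) = 0 - 9*I/2 = -9*I/2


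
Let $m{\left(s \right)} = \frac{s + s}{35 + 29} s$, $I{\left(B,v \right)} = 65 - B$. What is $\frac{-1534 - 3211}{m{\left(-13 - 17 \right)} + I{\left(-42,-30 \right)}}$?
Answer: $- \frac{37960}{1081} \approx -35.116$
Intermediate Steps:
$m{\left(s \right)} = \frac{s^{2}}{32}$ ($m{\left(s \right)} = \frac{2 s}{64} s = 2 s \frac{1}{64} s = \frac{s}{32} s = \frac{s^{2}}{32}$)
$\frac{-1534 - 3211}{m{\left(-13 - 17 \right)} + I{\left(-42,-30 \right)}} = \frac{-1534 - 3211}{\frac{\left(-13 - 17\right)^{2}}{32} + \left(65 - -42\right)} = - \frac{4745}{\frac{\left(-13 - 17\right)^{2}}{32} + \left(65 + 42\right)} = - \frac{4745}{\frac{\left(-30\right)^{2}}{32} + 107} = - \frac{4745}{\frac{1}{32} \cdot 900 + 107} = - \frac{4745}{\frac{225}{8} + 107} = - \frac{4745}{\frac{1081}{8}} = \left(-4745\right) \frac{8}{1081} = - \frac{37960}{1081}$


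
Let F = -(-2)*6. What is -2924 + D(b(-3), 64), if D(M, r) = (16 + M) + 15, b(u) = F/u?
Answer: -2897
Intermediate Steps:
F = 12 (F = -1*(-12) = 12)
b(u) = 12/u
D(M, r) = 31 + M
-2924 + D(b(-3), 64) = -2924 + (31 + 12/(-3)) = -2924 + (31 + 12*(-⅓)) = -2924 + (31 - 4) = -2924 + 27 = -2897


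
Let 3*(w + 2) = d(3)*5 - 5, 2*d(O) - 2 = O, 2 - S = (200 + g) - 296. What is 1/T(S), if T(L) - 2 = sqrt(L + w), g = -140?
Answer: -4/469 + 3*sqrt(106)/469 ≈ 0.057328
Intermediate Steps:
S = 238 (S = 2 - ((200 - 140) - 296) = 2 - (60 - 296) = 2 - 1*(-236) = 2 + 236 = 238)
d(O) = 1 + O/2
w = 1/2 (w = -2 + ((1 + (1/2)*3)*5 - 5)/3 = -2 + ((1 + 3/2)*5 - 5)/3 = -2 + ((5/2)*5 - 5)/3 = -2 + (25/2 - 5)/3 = -2 + (1/3)*(15/2) = -2 + 5/2 = 1/2 ≈ 0.50000)
T(L) = 2 + sqrt(1/2 + L) (T(L) = 2 + sqrt(L + 1/2) = 2 + sqrt(1/2 + L))
1/T(S) = 1/(2 + sqrt(2 + 4*238)/2) = 1/(2 + sqrt(2 + 952)/2) = 1/(2 + sqrt(954)/2) = 1/(2 + (3*sqrt(106))/2) = 1/(2 + 3*sqrt(106)/2)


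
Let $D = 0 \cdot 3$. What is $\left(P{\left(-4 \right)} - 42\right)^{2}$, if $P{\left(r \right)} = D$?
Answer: $1764$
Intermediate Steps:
$D = 0$
$P{\left(r \right)} = 0$
$\left(P{\left(-4 \right)} - 42\right)^{2} = \left(0 - 42\right)^{2} = \left(-42\right)^{2} = 1764$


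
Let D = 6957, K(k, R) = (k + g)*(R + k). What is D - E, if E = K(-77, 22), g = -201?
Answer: -8333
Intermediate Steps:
K(k, R) = (-201 + k)*(R + k) (K(k, R) = (k - 201)*(R + k) = (-201 + k)*(R + k))
E = 15290 (E = (-77)² - 201*22 - 201*(-77) + 22*(-77) = 5929 - 4422 + 15477 - 1694 = 15290)
D - E = 6957 - 1*15290 = 6957 - 15290 = -8333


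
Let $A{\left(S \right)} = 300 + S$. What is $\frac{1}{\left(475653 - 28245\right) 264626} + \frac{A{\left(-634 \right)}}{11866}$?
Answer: $- \frac{19772096825203}{702442218557664} \approx -0.028148$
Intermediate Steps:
$\frac{1}{\left(475653 - 28245\right) 264626} + \frac{A{\left(-634 \right)}}{11866} = \frac{1}{\left(475653 - 28245\right) 264626} + \frac{300 - 634}{11866} = \frac{1}{447408} \cdot \frac{1}{264626} - \frac{167}{5933} = \frac{1}{118395789408} - \frac{167}{5933} = - \frac{19772096825203}{702442218557664}$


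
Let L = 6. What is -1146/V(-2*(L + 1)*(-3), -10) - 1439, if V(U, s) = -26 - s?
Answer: -10939/8 ≈ -1367.4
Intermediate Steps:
-1146/V(-2*(L + 1)*(-3), -10) - 1439 = -1146/(-26 - 1*(-10)) - 1439 = -1146/(-26 + 10) - 1439 = -1146/(-16) - 1439 = -1146*(-1/16) - 1439 = 573/8 - 1439 = -10939/8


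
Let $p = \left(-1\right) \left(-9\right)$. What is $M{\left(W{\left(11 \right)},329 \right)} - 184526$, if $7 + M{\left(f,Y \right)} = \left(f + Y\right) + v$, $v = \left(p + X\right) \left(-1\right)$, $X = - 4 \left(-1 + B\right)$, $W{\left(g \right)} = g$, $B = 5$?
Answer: $-184186$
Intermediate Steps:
$X = -16$ ($X = - 4 \left(-1 + 5\right) = \left(-4\right) 4 = -16$)
$p = 9$
$v = 7$ ($v = \left(9 - 16\right) \left(-1\right) = \left(-7\right) \left(-1\right) = 7$)
$M{\left(f,Y \right)} = Y + f$ ($M{\left(f,Y \right)} = -7 + \left(\left(f + Y\right) + 7\right) = -7 + \left(\left(Y + f\right) + 7\right) = -7 + \left(7 + Y + f\right) = Y + f$)
$M{\left(W{\left(11 \right)},329 \right)} - 184526 = \left(329 + 11\right) - 184526 = 340 - 184526 = -184186$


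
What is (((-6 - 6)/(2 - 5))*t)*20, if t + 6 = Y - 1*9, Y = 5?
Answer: -800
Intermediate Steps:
t = -10 (t = -6 + (5 - 1*9) = -6 + (5 - 9) = -6 - 4 = -10)
(((-6 - 6)/(2 - 5))*t)*20 = (((-6 - 6)/(2 - 5))*(-10))*20 = (-12/(-3)*(-10))*20 = (-12*(-⅓)*(-10))*20 = (4*(-10))*20 = -40*20 = -800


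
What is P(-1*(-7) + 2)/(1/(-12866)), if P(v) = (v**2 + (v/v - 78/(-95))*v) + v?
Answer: -130036662/95 ≈ -1.3688e+6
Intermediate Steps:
P(v) = v**2 + 268*v/95 (P(v) = (v**2 + (1 - 78*(-1/95))*v) + v = (v**2 + (1 + 78/95)*v) + v = (v**2 + 173*v/95) + v = v**2 + 268*v/95)
P(-1*(-7) + 2)/(1/(-12866)) = ((-1*(-7) + 2)*(268 + 95*(-1*(-7) + 2))/95)/(1/(-12866)) = ((7 + 2)*(268 + 95*(7 + 2))/95)/(-1/12866) = ((1/95)*9*(268 + 95*9))*(-12866) = ((1/95)*9*(268 + 855))*(-12866) = ((1/95)*9*1123)*(-12866) = (10107/95)*(-12866) = -130036662/95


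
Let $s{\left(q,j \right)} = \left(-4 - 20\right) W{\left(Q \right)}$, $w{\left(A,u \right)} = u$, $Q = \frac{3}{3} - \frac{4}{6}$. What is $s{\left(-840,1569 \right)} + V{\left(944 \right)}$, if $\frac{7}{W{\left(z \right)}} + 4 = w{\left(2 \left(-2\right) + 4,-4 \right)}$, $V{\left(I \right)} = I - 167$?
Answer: $798$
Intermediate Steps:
$V{\left(I \right)} = -167 + I$
$Q = \frac{1}{3}$ ($Q = 3 \cdot \frac{1}{3} - \frac{2}{3} = 1 - \frac{2}{3} = \frac{1}{3} \approx 0.33333$)
$W{\left(z \right)} = - \frac{7}{8}$ ($W{\left(z \right)} = \frac{7}{-4 - 4} = \frac{7}{-8} = 7 \left(- \frac{1}{8}\right) = - \frac{7}{8}$)
$s{\left(q,j \right)} = 21$ ($s{\left(q,j \right)} = \left(-4 - 20\right) \left(- \frac{7}{8}\right) = \left(-24\right) \left(- \frac{7}{8}\right) = 21$)
$s{\left(-840,1569 \right)} + V{\left(944 \right)} = 21 + \left(-167 + 944\right) = 21 + 777 = 798$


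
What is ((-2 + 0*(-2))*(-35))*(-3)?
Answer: -210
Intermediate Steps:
((-2 + 0*(-2))*(-35))*(-3) = ((-2 + 0)*(-35))*(-3) = -2*(-35)*(-3) = 70*(-3) = -210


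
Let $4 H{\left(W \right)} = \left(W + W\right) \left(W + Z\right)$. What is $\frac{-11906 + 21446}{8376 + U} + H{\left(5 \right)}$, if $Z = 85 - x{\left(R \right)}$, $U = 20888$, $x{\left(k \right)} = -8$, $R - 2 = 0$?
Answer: $\frac{1794805}{7316} \approx 245.33$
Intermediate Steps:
$R = 2$ ($R = 2 + 0 = 2$)
$Z = 93$ ($Z = 85 - -8 = 85 + 8 = 93$)
$H{\left(W \right)} = \frac{W \left(93 + W\right)}{2}$ ($H{\left(W \right)} = \frac{\left(W + W\right) \left(W + 93\right)}{4} = \frac{2 W \left(93 + W\right)}{4} = \frac{W \left(93 + W\right)}{2}$)
$\frac{-11906 + 21446}{8376 + U} + H{\left(5 \right)} = \frac{-11906 + 21446}{8376 + 20888} + \frac{1}{2} \cdot 5 \left(93 + 5\right) = \frac{9540}{29264} + \frac{1}{2} \cdot 5 \cdot 98 = 9540 \cdot \frac{1}{29264} + 245 = \frac{2385}{7316} + 245 = \frac{1794805}{7316}$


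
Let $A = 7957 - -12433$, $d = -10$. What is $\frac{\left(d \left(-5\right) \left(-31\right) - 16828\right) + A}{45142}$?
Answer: $\frac{1006}{22571} \approx 0.04457$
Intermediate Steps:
$A = 20390$ ($A = 7957 + 12433 = 20390$)
$\frac{\left(d \left(-5\right) \left(-31\right) - 16828\right) + A}{45142} = \frac{\left(\left(-10\right) \left(-5\right) \left(-31\right) - 16828\right) + 20390}{45142} = \left(\left(50 \left(-31\right) - 16828\right) + 20390\right) \frac{1}{45142} = \left(\left(-1550 - 16828\right) + 20390\right) \frac{1}{45142} = \left(-18378 + 20390\right) \frac{1}{45142} = 2012 \cdot \frac{1}{45142} = \frac{1006}{22571}$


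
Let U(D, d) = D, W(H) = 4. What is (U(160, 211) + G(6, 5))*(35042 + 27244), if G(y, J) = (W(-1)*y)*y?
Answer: 18934944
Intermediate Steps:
G(y, J) = 4*y² (G(y, J) = (4*y)*y = 4*y²)
(U(160, 211) + G(6, 5))*(35042 + 27244) = (160 + 4*6²)*(35042 + 27244) = (160 + 4*36)*62286 = (160 + 144)*62286 = 304*62286 = 18934944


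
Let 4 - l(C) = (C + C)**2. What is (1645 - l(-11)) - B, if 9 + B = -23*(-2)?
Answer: 2088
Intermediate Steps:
l(C) = 4 - 4*C**2 (l(C) = 4 - (C + C)**2 = 4 - (2*C)**2 = 4 - 4*C**2)
B = 37 (B = -9 - 23*(-2) = -9 + 46 = 37)
(1645 - l(-11)) - B = (1645 - (4 - 4*(-11)**2)) - 1*37 = (1645 - (4 - 4*121)) - 37 = (1645 - (4 - 484)) - 37 = (1645 - 1*(-480)) - 37 = (1645 + 480) - 37 = 2125 - 37 = 2088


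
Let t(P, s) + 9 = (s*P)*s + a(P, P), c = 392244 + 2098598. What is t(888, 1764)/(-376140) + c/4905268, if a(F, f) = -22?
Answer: -3388307760481919/461266876380 ≈ -7345.7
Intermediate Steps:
c = 2490842
t(P, s) = -31 + P*s**2 (t(P, s) = -9 + ((s*P)*s - 22) = -9 + ((P*s)*s - 22) = -9 + (P*s**2 - 22) = -9 + (-22 + P*s**2) = -31 + P*s**2)
t(888, 1764)/(-376140) + c/4905268 = (-31 + 888*1764**2)/(-376140) + 2490842/4905268 = (-31 + 888*3111696)*(-1/376140) + 2490842*(1/4905268) = (-31 + 2763186048)*(-1/376140) + 1245421/2452634 = 2763186017*(-1/376140) + 1245421/2452634 = -2763186017/376140 + 1245421/2452634 = -3388307760481919/461266876380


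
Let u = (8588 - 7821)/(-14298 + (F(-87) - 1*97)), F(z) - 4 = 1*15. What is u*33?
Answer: -8437/4792 ≈ -1.7606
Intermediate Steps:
F(z) = 19 (F(z) = 4 + 1*15 = 4 + 15 = 19)
u = -767/14376 (u = (8588 - 7821)/(-14298 + (19 - 1*97)) = 767/(-14298 + (19 - 97)) = 767/(-14298 - 78) = 767/(-14376) = 767*(-1/14376) = -767/14376 ≈ -0.053353)
u*33 = -767/14376*33 = -8437/4792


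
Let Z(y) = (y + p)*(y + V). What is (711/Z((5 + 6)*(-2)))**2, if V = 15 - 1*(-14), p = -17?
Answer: 56169/8281 ≈ 6.7829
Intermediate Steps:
V = 29 (V = 15 + 14 = 29)
Z(y) = (-17 + y)*(29 + y) (Z(y) = (y - 17)*(y + 29) = (-17 + y)*(29 + y))
(711/Z((5 + 6)*(-2)))**2 = (711/(-493 + ((5 + 6)*(-2))**2 + 12*((5 + 6)*(-2))))**2 = (711/(-493 + (11*(-2))**2 + 12*(11*(-2))))**2 = (711/(-493 + (-22)**2 + 12*(-22)))**2 = (711/(-493 + 484 - 264))**2 = (711/(-273))**2 = (711*(-1/273))**2 = (-237/91)**2 = 56169/8281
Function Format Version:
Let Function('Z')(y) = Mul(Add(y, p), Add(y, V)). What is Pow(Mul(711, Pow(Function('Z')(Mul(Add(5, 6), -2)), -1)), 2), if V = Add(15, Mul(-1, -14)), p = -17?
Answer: Rational(56169, 8281) ≈ 6.7829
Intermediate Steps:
V = 29 (V = Add(15, 14) = 29)
Function('Z')(y) = Mul(Add(-17, y), Add(29, y)) (Function('Z')(y) = Mul(Add(y, -17), Add(y, 29)) = Mul(Add(-17, y), Add(29, y)))
Pow(Mul(711, Pow(Function('Z')(Mul(Add(5, 6), -2)), -1)), 2) = Pow(Mul(711, Pow(Add(-493, Pow(Mul(Add(5, 6), -2), 2), Mul(12, Mul(Add(5, 6), -2))), -1)), 2) = Pow(Mul(711, Pow(Add(-493, Pow(Mul(11, -2), 2), Mul(12, Mul(11, -2))), -1)), 2) = Pow(Mul(711, Pow(Add(-493, Pow(-22, 2), Mul(12, -22)), -1)), 2) = Pow(Mul(711, Pow(Add(-493, 484, -264), -1)), 2) = Pow(Mul(711, Pow(-273, -1)), 2) = Pow(Mul(711, Rational(-1, 273)), 2) = Pow(Rational(-237, 91), 2) = Rational(56169, 8281)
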